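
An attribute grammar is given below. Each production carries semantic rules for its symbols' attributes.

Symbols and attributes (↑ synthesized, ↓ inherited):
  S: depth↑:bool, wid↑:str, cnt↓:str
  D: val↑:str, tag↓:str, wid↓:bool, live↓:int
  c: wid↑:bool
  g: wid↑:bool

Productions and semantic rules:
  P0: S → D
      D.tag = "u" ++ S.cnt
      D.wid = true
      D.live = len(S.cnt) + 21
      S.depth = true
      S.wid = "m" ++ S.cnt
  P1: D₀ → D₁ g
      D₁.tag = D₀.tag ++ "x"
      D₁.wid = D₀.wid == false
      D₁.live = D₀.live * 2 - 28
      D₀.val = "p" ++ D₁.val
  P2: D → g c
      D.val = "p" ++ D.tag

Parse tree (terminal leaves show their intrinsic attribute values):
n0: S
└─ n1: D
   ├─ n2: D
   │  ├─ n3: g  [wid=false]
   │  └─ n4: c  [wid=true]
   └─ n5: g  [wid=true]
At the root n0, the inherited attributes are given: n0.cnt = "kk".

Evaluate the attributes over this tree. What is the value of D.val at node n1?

"ppukkx"

1. n0.cnt = "kk"  [given at root]
2. n1.tag = "ukk"  ["u" ++ S.cnt]
3. n1.wid = true  [true]
4. n1.live = 23  [len(S.cnt) + 21]
5. n2.tag = "ukkx"  [D₀.tag ++ "x"]
6. n2.wid = false  [D₀.wid == false]
7. n2.live = 18  [D₀.live * 2 - 28]
8. n3.wid = false  [terminal]
9. n4.wid = true  [terminal]
10. n2.val = "pukkx"  ["p" ++ D.tag]
11. n5.wid = true  [terminal]
12. n1.val = "ppukkx"  ["p" ++ D₁.val]
13. n0.depth = true  [true]
14. n0.wid = "mkk"  ["m" ++ S.cnt]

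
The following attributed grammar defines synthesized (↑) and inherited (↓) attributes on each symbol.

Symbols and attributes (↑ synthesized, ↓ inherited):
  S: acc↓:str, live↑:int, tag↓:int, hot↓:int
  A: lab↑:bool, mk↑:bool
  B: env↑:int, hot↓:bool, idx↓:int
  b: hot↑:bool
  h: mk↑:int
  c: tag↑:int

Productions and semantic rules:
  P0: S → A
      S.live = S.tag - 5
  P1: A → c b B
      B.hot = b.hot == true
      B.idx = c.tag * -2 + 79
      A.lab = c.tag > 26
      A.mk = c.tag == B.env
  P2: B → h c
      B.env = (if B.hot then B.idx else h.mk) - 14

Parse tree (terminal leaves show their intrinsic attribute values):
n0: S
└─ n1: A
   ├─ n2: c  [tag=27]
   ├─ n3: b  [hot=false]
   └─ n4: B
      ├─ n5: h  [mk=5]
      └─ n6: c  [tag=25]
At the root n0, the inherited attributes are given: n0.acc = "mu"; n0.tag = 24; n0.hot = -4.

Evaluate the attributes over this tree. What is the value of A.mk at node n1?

false

1. n0.acc = "mu"  [given at root]
2. n0.tag = 24  [given at root]
3. n0.hot = -4  [given at root]
4. n2.tag = 27  [terminal]
5. n3.hot = false  [terminal]
6. n4.hot = false  [b.hot == true]
7. n4.idx = 25  [c.tag * -2 + 79]
8. n5.mk = 5  [terminal]
9. n6.tag = 25  [terminal]
10. n4.env = -9  [(if B.hot then B.idx else h.mk) - 14]
11. n1.lab = true  [c.tag > 26]
12. n1.mk = false  [c.tag == B.env]
13. n0.live = 19  [S.tag - 5]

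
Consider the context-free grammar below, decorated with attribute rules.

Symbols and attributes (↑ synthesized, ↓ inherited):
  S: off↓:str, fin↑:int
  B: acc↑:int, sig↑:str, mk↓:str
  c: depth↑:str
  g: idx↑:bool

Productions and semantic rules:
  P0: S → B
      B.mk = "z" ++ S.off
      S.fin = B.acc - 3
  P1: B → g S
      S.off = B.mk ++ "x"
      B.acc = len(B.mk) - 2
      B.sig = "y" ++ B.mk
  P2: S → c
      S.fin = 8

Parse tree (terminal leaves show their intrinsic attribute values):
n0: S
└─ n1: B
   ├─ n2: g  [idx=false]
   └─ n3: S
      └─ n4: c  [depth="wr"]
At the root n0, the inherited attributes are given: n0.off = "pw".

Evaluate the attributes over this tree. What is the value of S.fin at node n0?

-2

1. n0.off = "pw"  [given at root]
2. n1.mk = "zpw"  ["z" ++ S.off]
3. n2.idx = false  [terminal]
4. n3.off = "zpwx"  [B.mk ++ "x"]
5. n4.depth = "wr"  [terminal]
6. n3.fin = 8  [8]
7. n1.acc = 1  [len(B.mk) - 2]
8. n1.sig = "yzpw"  ["y" ++ B.mk]
9. n0.fin = -2  [B.acc - 3]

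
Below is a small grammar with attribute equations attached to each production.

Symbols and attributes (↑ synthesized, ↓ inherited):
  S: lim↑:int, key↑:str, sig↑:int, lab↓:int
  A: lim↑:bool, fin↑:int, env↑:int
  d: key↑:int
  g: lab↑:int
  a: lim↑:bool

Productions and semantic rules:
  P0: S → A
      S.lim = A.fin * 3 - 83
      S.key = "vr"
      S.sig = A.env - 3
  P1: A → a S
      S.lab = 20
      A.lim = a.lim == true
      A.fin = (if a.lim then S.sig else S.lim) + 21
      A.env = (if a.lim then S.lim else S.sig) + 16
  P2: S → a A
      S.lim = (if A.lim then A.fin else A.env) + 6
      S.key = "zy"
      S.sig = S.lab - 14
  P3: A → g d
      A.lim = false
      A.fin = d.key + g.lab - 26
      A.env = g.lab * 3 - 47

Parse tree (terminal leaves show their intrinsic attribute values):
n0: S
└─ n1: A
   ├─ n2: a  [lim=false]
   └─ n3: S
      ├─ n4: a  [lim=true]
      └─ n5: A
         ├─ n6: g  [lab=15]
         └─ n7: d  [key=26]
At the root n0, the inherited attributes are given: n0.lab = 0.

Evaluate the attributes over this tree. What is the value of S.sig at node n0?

19

1. n0.lab = 0  [given at root]
2. n2.lim = false  [terminal]
3. n3.lab = 20  [20]
4. n4.lim = true  [terminal]
5. n6.lab = 15  [terminal]
6. n7.key = 26  [terminal]
7. n5.lim = false  [false]
8. n5.fin = 15  [d.key + g.lab - 26]
9. n5.env = -2  [g.lab * 3 - 47]
10. n3.lim = 4  [(if A.lim then A.fin else A.env) + 6]
11. n3.key = "zy"  ["zy"]
12. n3.sig = 6  [S.lab - 14]
13. n1.lim = false  [a.lim == true]
14. n1.fin = 25  [(if a.lim then S.sig else S.lim) + 21]
15. n1.env = 22  [(if a.lim then S.lim else S.sig) + 16]
16. n0.lim = -8  [A.fin * 3 - 83]
17. n0.key = "vr"  ["vr"]
18. n0.sig = 19  [A.env - 3]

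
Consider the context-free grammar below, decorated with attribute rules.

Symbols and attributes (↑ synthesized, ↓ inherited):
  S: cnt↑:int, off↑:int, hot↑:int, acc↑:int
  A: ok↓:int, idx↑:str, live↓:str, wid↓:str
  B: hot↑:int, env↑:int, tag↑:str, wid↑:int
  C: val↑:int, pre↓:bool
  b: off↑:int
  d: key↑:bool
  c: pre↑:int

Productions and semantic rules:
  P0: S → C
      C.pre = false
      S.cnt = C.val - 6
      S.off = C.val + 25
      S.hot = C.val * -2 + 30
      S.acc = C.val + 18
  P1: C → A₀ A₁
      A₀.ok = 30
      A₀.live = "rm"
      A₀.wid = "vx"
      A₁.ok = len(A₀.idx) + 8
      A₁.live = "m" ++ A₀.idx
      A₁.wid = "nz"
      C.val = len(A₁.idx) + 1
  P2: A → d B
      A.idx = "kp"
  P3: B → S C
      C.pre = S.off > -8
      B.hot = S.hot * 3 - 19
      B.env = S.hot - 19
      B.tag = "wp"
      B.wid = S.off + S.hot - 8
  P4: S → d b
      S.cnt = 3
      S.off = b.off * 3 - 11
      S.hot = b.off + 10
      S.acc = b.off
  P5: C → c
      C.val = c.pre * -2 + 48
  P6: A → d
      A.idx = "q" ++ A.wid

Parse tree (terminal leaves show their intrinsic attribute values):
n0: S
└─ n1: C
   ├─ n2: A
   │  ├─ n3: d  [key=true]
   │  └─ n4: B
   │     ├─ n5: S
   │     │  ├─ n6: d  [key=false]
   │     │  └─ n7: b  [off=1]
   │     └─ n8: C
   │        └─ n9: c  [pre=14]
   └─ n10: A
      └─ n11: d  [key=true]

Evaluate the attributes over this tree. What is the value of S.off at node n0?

1. n1.pre = false  [false]
2. n2.ok = 30  [30]
3. n2.live = "rm"  ["rm"]
4. n2.wid = "vx"  ["vx"]
5. n3.key = true  [terminal]
6. n6.key = false  [terminal]
7. n7.off = 1  [terminal]
8. n5.cnt = 3  [3]
9. n5.off = -8  [b.off * 3 - 11]
10. n5.hot = 11  [b.off + 10]
11. n5.acc = 1  [b.off]
12. n8.pre = false  [S.off > -8]
13. n9.pre = 14  [terminal]
14. n8.val = 20  [c.pre * -2 + 48]
15. n4.hot = 14  [S.hot * 3 - 19]
16. n4.env = -8  [S.hot - 19]
17. n4.tag = "wp"  ["wp"]
18. n4.wid = -5  [S.off + S.hot - 8]
19. n2.idx = "kp"  ["kp"]
20. n10.ok = 10  [len(A₀.idx) + 8]
21. n10.live = "mkp"  ["m" ++ A₀.idx]
22. n10.wid = "nz"  ["nz"]
23. n11.key = true  [terminal]
24. n10.idx = "qnz"  ["q" ++ A.wid]
25. n1.val = 4  [len(A₁.idx) + 1]
26. n0.cnt = -2  [C.val - 6]
27. n0.off = 29  [C.val + 25]
28. n0.hot = 22  [C.val * -2 + 30]
29. n0.acc = 22  [C.val + 18]

29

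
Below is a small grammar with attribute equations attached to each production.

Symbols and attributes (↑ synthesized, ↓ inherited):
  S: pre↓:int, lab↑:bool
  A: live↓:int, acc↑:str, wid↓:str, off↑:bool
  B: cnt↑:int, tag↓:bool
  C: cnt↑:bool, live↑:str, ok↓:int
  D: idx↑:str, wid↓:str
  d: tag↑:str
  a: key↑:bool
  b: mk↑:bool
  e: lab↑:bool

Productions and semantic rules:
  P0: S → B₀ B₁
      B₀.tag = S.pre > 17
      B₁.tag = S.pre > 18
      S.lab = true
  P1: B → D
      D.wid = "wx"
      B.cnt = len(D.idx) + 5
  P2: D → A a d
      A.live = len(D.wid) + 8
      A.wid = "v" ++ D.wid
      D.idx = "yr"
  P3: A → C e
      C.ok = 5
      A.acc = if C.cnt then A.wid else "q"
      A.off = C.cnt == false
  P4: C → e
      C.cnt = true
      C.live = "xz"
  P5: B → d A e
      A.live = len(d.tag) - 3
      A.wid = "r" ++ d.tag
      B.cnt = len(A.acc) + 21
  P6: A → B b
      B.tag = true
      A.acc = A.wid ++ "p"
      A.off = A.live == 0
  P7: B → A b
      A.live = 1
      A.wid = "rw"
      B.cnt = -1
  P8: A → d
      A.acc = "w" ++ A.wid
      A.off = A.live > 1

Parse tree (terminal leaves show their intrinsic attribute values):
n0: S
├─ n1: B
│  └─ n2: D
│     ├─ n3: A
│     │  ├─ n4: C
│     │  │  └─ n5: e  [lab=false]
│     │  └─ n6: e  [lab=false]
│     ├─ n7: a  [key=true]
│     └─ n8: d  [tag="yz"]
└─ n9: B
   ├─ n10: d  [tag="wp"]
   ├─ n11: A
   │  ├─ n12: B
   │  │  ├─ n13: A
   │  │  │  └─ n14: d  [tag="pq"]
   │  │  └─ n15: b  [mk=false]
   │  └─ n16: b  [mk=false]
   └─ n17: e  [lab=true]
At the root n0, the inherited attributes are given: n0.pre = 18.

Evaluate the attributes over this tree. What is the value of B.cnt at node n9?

1. n0.pre = 18  [given at root]
2. n1.tag = true  [S.pre > 17]
3. n2.wid = "wx"  ["wx"]
4. n3.live = 10  [len(D.wid) + 8]
5. n3.wid = "vwx"  ["v" ++ D.wid]
6. n4.ok = 5  [5]
7. n5.lab = false  [terminal]
8. n4.cnt = true  [true]
9. n4.live = "xz"  ["xz"]
10. n6.lab = false  [terminal]
11. n3.acc = "vwx"  [if C.cnt then A.wid else "q"]
12. n3.off = false  [C.cnt == false]
13. n7.key = true  [terminal]
14. n8.tag = "yz"  [terminal]
15. n2.idx = "yr"  ["yr"]
16. n1.cnt = 7  [len(D.idx) + 5]
17. n9.tag = false  [S.pre > 18]
18. n10.tag = "wp"  [terminal]
19. n11.live = -1  [len(d.tag) - 3]
20. n11.wid = "rwp"  ["r" ++ d.tag]
21. n12.tag = true  [true]
22. n13.live = 1  [1]
23. n13.wid = "rw"  ["rw"]
24. n14.tag = "pq"  [terminal]
25. n13.acc = "wrw"  ["w" ++ A.wid]
26. n13.off = false  [A.live > 1]
27. n15.mk = false  [terminal]
28. n12.cnt = -1  [-1]
29. n16.mk = false  [terminal]
30. n11.acc = "rwpp"  [A.wid ++ "p"]
31. n11.off = false  [A.live == 0]
32. n17.lab = true  [terminal]
33. n9.cnt = 25  [len(A.acc) + 21]
34. n0.lab = true  [true]

25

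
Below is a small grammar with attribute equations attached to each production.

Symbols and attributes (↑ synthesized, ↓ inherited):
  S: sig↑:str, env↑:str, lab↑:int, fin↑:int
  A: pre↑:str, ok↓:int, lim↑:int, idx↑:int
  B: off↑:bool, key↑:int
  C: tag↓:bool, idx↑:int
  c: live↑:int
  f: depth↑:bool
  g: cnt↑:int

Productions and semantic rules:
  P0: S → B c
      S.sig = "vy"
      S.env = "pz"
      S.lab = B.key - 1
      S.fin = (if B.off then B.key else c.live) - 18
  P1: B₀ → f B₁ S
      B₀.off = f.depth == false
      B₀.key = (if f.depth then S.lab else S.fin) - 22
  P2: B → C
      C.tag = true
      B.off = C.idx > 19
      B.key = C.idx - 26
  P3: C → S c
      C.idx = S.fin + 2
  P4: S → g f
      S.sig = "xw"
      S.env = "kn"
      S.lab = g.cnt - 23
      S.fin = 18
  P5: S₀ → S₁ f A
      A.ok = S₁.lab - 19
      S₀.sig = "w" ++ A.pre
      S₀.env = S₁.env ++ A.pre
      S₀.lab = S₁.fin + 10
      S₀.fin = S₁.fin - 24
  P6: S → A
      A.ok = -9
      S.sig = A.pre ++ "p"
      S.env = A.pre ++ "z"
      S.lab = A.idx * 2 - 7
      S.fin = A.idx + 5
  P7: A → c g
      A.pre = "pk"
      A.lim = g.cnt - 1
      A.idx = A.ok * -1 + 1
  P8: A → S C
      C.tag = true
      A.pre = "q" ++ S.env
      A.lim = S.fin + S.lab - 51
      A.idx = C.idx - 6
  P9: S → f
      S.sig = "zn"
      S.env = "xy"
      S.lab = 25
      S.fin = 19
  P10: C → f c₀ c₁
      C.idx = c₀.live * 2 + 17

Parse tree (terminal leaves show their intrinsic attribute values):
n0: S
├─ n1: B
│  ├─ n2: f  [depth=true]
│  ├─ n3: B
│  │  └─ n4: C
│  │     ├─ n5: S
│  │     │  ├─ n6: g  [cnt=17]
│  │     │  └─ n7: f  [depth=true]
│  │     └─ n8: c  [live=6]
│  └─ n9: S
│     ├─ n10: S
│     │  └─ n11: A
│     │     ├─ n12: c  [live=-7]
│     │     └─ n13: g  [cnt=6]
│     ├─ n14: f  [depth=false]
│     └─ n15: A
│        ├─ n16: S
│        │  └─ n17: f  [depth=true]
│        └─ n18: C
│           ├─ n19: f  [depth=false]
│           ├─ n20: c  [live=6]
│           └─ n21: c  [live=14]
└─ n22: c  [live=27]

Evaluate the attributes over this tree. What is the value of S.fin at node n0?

1. n2.depth = true  [terminal]
2. n4.tag = true  [true]
3. n6.cnt = 17  [terminal]
4. n7.depth = true  [terminal]
5. n5.sig = "xw"  ["xw"]
6. n5.env = "kn"  ["kn"]
7. n5.lab = -6  [g.cnt - 23]
8. n5.fin = 18  [18]
9. n8.live = 6  [terminal]
10. n4.idx = 20  [S.fin + 2]
11. n3.off = true  [C.idx > 19]
12. n3.key = -6  [C.idx - 26]
13. n11.ok = -9  [-9]
14. n12.live = -7  [terminal]
15. n13.cnt = 6  [terminal]
16. n11.pre = "pk"  ["pk"]
17. n11.lim = 5  [g.cnt - 1]
18. n11.idx = 10  [A.ok * -1 + 1]
19. n10.sig = "pkp"  [A.pre ++ "p"]
20. n10.env = "pkz"  [A.pre ++ "z"]
21. n10.lab = 13  [A.idx * 2 - 7]
22. n10.fin = 15  [A.idx + 5]
23. n14.depth = false  [terminal]
24. n15.ok = -6  [S₁.lab - 19]
25. n17.depth = true  [terminal]
26. n16.sig = "zn"  ["zn"]
27. n16.env = "xy"  ["xy"]
28. n16.lab = 25  [25]
29. n16.fin = 19  [19]
30. n18.tag = true  [true]
31. n19.depth = false  [terminal]
32. n20.live = 6  [terminal]
33. n21.live = 14  [terminal]
34. n18.idx = 29  [c₀.live * 2 + 17]
35. n15.pre = "qxy"  ["q" ++ S.env]
36. n15.lim = -7  [S.fin + S.lab - 51]
37. n15.idx = 23  [C.idx - 6]
38. n9.sig = "wqxy"  ["w" ++ A.pre]
39. n9.env = "pkzqxy"  [S₁.env ++ A.pre]
40. n9.lab = 25  [S₁.fin + 10]
41. n9.fin = -9  [S₁.fin - 24]
42. n1.off = false  [f.depth == false]
43. n1.key = 3  [(if f.depth then S.lab else S.fin) - 22]
44. n22.live = 27  [terminal]
45. n0.sig = "vy"  ["vy"]
46. n0.env = "pz"  ["pz"]
47. n0.lab = 2  [B.key - 1]
48. n0.fin = 9  [(if B.off then B.key else c.live) - 18]

9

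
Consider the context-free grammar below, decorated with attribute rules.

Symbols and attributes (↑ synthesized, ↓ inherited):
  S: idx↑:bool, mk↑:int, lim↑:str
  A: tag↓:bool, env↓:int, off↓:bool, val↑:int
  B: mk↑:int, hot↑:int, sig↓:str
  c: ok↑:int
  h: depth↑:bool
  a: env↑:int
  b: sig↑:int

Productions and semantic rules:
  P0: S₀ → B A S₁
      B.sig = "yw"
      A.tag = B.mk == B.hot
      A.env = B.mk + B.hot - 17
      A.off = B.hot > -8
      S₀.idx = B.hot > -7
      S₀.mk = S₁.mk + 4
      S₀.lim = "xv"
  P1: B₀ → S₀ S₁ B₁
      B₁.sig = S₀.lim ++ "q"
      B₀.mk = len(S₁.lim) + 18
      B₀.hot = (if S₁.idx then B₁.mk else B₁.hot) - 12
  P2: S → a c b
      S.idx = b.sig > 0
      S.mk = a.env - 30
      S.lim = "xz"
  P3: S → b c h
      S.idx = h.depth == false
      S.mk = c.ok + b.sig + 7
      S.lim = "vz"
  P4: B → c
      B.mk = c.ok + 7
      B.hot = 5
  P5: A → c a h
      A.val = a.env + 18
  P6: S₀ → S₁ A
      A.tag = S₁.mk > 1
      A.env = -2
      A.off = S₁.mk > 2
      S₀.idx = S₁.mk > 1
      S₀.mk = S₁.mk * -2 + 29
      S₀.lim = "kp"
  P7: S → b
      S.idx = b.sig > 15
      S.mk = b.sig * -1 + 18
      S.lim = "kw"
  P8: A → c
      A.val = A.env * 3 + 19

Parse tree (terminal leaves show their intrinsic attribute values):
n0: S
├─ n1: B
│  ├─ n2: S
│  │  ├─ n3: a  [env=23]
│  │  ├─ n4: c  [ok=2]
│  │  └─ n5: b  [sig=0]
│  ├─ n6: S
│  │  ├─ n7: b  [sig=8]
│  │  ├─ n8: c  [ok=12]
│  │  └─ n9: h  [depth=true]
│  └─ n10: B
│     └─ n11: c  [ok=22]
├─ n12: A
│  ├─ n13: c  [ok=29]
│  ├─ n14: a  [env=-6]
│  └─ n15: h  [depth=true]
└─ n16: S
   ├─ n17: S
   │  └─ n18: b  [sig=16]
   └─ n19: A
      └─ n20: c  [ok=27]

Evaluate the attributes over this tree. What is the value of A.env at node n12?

1. n1.sig = "yw"  ["yw"]
2. n3.env = 23  [terminal]
3. n4.ok = 2  [terminal]
4. n5.sig = 0  [terminal]
5. n2.idx = false  [b.sig > 0]
6. n2.mk = -7  [a.env - 30]
7. n2.lim = "xz"  ["xz"]
8. n7.sig = 8  [terminal]
9. n8.ok = 12  [terminal]
10. n9.depth = true  [terminal]
11. n6.idx = false  [h.depth == false]
12. n6.mk = 27  [c.ok + b.sig + 7]
13. n6.lim = "vz"  ["vz"]
14. n10.sig = "xzq"  [S₀.lim ++ "q"]
15. n11.ok = 22  [terminal]
16. n10.mk = 29  [c.ok + 7]
17. n10.hot = 5  [5]
18. n1.mk = 20  [len(S₁.lim) + 18]
19. n1.hot = -7  [(if S₁.idx then B₁.mk else B₁.hot) - 12]
20. n12.tag = false  [B.mk == B.hot]
21. n12.env = -4  [B.mk + B.hot - 17]
22. n12.off = true  [B.hot > -8]
23. n13.ok = 29  [terminal]
24. n14.env = -6  [terminal]
25. n15.depth = true  [terminal]
26. n12.val = 12  [a.env + 18]
27. n18.sig = 16  [terminal]
28. n17.idx = true  [b.sig > 15]
29. n17.mk = 2  [b.sig * -1 + 18]
30. n17.lim = "kw"  ["kw"]
31. n19.tag = true  [S₁.mk > 1]
32. n19.env = -2  [-2]
33. n19.off = false  [S₁.mk > 2]
34. n20.ok = 27  [terminal]
35. n19.val = 13  [A.env * 3 + 19]
36. n16.idx = true  [S₁.mk > 1]
37. n16.mk = 25  [S₁.mk * -2 + 29]
38. n16.lim = "kp"  ["kp"]
39. n0.idx = false  [B.hot > -7]
40. n0.mk = 29  [S₁.mk + 4]
41. n0.lim = "xv"  ["xv"]

-4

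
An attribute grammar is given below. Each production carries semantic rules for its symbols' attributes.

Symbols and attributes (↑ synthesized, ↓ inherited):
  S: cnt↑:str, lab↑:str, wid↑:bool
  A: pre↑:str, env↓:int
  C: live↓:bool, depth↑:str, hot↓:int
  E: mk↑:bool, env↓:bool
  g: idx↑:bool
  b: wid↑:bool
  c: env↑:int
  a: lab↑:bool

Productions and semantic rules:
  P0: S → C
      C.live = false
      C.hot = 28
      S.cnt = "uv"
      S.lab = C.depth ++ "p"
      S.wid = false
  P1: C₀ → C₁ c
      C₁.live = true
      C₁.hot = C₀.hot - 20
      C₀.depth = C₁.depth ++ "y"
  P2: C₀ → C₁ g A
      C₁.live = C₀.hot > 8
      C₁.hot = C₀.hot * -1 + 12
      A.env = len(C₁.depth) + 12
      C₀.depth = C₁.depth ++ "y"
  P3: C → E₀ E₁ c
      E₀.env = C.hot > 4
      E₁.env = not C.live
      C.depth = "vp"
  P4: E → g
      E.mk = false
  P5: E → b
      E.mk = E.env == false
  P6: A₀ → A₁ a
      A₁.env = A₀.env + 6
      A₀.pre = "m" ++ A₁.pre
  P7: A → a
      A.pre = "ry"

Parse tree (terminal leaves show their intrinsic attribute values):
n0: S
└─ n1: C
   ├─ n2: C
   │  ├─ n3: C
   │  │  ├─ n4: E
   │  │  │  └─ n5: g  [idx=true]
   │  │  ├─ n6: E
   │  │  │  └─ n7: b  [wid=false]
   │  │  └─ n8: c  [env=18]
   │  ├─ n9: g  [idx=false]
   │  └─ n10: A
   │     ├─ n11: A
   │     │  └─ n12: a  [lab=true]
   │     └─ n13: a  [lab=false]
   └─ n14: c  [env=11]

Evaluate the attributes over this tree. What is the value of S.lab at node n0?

"vpyyp"

1. n1.live = false  [false]
2. n1.hot = 28  [28]
3. n2.live = true  [true]
4. n2.hot = 8  [C₀.hot - 20]
5. n3.live = false  [C₀.hot > 8]
6. n3.hot = 4  [C₀.hot * -1 + 12]
7. n4.env = false  [C.hot > 4]
8. n5.idx = true  [terminal]
9. n4.mk = false  [false]
10. n6.env = true  [not C.live]
11. n7.wid = false  [terminal]
12. n6.mk = false  [E.env == false]
13. n8.env = 18  [terminal]
14. n3.depth = "vp"  ["vp"]
15. n9.idx = false  [terminal]
16. n10.env = 14  [len(C₁.depth) + 12]
17. n11.env = 20  [A₀.env + 6]
18. n12.lab = true  [terminal]
19. n11.pre = "ry"  ["ry"]
20. n13.lab = false  [terminal]
21. n10.pre = "mry"  ["m" ++ A₁.pre]
22. n2.depth = "vpy"  [C₁.depth ++ "y"]
23. n14.env = 11  [terminal]
24. n1.depth = "vpyy"  [C₁.depth ++ "y"]
25. n0.cnt = "uv"  ["uv"]
26. n0.lab = "vpyyp"  [C.depth ++ "p"]
27. n0.wid = false  [false]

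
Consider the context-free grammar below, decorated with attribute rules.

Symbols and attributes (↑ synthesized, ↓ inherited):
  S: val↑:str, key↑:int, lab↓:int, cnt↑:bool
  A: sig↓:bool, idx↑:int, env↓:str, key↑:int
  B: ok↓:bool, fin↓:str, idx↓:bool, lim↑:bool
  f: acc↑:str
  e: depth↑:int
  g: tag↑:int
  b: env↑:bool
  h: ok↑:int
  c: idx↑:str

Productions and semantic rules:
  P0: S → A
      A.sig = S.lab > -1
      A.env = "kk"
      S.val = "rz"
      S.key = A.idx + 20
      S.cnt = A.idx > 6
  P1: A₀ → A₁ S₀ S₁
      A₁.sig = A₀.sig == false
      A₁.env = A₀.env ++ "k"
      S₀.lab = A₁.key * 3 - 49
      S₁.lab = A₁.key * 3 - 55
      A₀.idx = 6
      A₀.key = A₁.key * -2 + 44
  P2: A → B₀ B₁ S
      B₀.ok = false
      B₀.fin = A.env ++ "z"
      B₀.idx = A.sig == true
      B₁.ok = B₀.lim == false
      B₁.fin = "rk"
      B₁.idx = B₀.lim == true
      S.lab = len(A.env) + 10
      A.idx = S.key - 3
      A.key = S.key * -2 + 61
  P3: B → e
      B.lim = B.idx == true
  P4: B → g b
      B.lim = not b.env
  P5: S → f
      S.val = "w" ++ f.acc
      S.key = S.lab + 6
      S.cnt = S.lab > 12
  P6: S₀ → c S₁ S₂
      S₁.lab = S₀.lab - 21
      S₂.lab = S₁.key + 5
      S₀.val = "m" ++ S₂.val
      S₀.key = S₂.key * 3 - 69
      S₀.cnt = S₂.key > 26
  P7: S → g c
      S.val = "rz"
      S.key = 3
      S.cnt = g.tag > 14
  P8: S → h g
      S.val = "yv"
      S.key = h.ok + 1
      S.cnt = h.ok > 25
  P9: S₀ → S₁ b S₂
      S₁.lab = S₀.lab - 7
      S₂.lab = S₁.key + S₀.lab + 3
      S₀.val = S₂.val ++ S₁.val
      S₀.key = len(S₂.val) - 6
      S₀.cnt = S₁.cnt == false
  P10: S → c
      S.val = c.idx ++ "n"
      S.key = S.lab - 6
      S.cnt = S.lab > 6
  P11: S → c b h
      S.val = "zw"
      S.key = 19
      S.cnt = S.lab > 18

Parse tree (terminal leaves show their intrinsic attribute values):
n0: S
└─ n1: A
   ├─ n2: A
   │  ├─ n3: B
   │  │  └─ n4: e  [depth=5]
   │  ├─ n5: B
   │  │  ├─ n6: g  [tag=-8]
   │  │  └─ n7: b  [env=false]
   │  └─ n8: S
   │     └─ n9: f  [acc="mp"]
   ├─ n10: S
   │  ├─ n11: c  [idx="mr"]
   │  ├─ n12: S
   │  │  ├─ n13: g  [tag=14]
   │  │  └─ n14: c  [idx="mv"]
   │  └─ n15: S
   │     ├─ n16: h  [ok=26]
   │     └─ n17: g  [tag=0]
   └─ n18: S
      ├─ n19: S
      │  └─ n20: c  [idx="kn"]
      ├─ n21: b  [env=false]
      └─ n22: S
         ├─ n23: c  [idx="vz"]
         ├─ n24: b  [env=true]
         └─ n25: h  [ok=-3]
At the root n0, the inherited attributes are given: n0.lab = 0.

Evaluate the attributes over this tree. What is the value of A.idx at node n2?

16

1. n0.lab = 0  [given at root]
2. n1.sig = true  [S.lab > -1]
3. n1.env = "kk"  ["kk"]
4. n2.sig = false  [A₀.sig == false]
5. n2.env = "kkk"  [A₀.env ++ "k"]
6. n3.ok = false  [false]
7. n3.fin = "kkkz"  [A.env ++ "z"]
8. n3.idx = false  [A.sig == true]
9. n4.depth = 5  [terminal]
10. n3.lim = false  [B.idx == true]
11. n5.ok = true  [B₀.lim == false]
12. n5.fin = "rk"  ["rk"]
13. n5.idx = false  [B₀.lim == true]
14. n6.tag = -8  [terminal]
15. n7.env = false  [terminal]
16. n5.lim = true  [not b.env]
17. n8.lab = 13  [len(A.env) + 10]
18. n9.acc = "mp"  [terminal]
19. n8.val = "wmp"  ["w" ++ f.acc]
20. n8.key = 19  [S.lab + 6]
21. n8.cnt = true  [S.lab > 12]
22. n2.idx = 16  [S.key - 3]
23. n2.key = 23  [S.key * -2 + 61]
24. n10.lab = 20  [A₁.key * 3 - 49]
25. n11.idx = "mr"  [terminal]
26. n12.lab = -1  [S₀.lab - 21]
27. n13.tag = 14  [terminal]
28. n14.idx = "mv"  [terminal]
29. n12.val = "rz"  ["rz"]
30. n12.key = 3  [3]
31. n12.cnt = false  [g.tag > 14]
32. n15.lab = 8  [S₁.key + 5]
33. n16.ok = 26  [terminal]
34. n17.tag = 0  [terminal]
35. n15.val = "yv"  ["yv"]
36. n15.key = 27  [h.ok + 1]
37. n15.cnt = true  [h.ok > 25]
38. n10.val = "myv"  ["m" ++ S₂.val]
39. n10.key = 12  [S₂.key * 3 - 69]
40. n10.cnt = true  [S₂.key > 26]
41. n18.lab = 14  [A₁.key * 3 - 55]
42. n19.lab = 7  [S₀.lab - 7]
43. n20.idx = "kn"  [terminal]
44. n19.val = "knn"  [c.idx ++ "n"]
45. n19.key = 1  [S.lab - 6]
46. n19.cnt = true  [S.lab > 6]
47. n21.env = false  [terminal]
48. n22.lab = 18  [S₁.key + S₀.lab + 3]
49. n23.idx = "vz"  [terminal]
50. n24.env = true  [terminal]
51. n25.ok = -3  [terminal]
52. n22.val = "zw"  ["zw"]
53. n22.key = 19  [19]
54. n22.cnt = false  [S.lab > 18]
55. n18.val = "zwknn"  [S₂.val ++ S₁.val]
56. n18.key = -4  [len(S₂.val) - 6]
57. n18.cnt = false  [S₁.cnt == false]
58. n1.idx = 6  [6]
59. n1.key = -2  [A₁.key * -2 + 44]
60. n0.val = "rz"  ["rz"]
61. n0.key = 26  [A.idx + 20]
62. n0.cnt = false  [A.idx > 6]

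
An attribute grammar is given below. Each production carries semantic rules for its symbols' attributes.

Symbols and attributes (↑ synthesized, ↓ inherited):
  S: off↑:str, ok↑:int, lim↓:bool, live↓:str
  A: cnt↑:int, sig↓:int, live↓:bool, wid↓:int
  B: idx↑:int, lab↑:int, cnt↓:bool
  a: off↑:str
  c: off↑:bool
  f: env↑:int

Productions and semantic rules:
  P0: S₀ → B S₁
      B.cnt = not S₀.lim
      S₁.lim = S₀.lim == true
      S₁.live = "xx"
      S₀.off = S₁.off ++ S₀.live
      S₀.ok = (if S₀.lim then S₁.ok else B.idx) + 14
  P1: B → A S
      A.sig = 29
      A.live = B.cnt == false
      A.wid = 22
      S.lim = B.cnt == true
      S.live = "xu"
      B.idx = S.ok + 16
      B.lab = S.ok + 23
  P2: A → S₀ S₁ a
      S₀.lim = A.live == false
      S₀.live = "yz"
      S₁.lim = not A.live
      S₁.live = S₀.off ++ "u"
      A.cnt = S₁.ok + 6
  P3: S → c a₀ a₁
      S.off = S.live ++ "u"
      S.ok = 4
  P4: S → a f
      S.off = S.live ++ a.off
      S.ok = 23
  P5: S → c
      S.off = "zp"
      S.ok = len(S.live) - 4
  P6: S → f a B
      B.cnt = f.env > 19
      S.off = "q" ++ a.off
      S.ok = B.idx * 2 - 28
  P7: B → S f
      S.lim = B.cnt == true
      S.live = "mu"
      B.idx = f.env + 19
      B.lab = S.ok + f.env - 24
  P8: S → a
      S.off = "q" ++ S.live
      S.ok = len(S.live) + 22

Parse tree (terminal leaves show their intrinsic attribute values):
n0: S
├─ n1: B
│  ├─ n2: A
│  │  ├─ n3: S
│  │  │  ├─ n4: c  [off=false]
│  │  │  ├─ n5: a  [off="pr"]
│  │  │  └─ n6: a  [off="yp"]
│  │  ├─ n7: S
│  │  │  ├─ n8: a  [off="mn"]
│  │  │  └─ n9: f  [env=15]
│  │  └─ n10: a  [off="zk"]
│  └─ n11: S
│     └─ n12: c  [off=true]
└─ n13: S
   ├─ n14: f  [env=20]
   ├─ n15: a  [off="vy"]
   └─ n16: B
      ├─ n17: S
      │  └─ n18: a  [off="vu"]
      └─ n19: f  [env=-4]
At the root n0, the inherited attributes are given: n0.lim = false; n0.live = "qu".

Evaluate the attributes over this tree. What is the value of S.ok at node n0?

1. n0.lim = false  [given at root]
2. n0.live = "qu"  [given at root]
3. n1.cnt = true  [not S₀.lim]
4. n2.sig = 29  [29]
5. n2.live = false  [B.cnt == false]
6. n2.wid = 22  [22]
7. n3.lim = true  [A.live == false]
8. n3.live = "yz"  ["yz"]
9. n4.off = false  [terminal]
10. n5.off = "pr"  [terminal]
11. n6.off = "yp"  [terminal]
12. n3.off = "yzu"  [S.live ++ "u"]
13. n3.ok = 4  [4]
14. n7.lim = true  [not A.live]
15. n7.live = "yzuu"  [S₀.off ++ "u"]
16. n8.off = "mn"  [terminal]
17. n9.env = 15  [terminal]
18. n7.off = "yzuumn"  [S.live ++ a.off]
19. n7.ok = 23  [23]
20. n10.off = "zk"  [terminal]
21. n2.cnt = 29  [S₁.ok + 6]
22. n11.lim = true  [B.cnt == true]
23. n11.live = "xu"  ["xu"]
24. n12.off = true  [terminal]
25. n11.off = "zp"  ["zp"]
26. n11.ok = -2  [len(S.live) - 4]
27. n1.idx = 14  [S.ok + 16]
28. n1.lab = 21  [S.ok + 23]
29. n13.lim = false  [S₀.lim == true]
30. n13.live = "xx"  ["xx"]
31. n14.env = 20  [terminal]
32. n15.off = "vy"  [terminal]
33. n16.cnt = true  [f.env > 19]
34. n17.lim = true  [B.cnt == true]
35. n17.live = "mu"  ["mu"]
36. n18.off = "vu"  [terminal]
37. n17.off = "qmu"  ["q" ++ S.live]
38. n17.ok = 24  [len(S.live) + 22]
39. n19.env = -4  [terminal]
40. n16.idx = 15  [f.env + 19]
41. n16.lab = -4  [S.ok + f.env - 24]
42. n13.off = "qvy"  ["q" ++ a.off]
43. n13.ok = 2  [B.idx * 2 - 28]
44. n0.off = "qvyqu"  [S₁.off ++ S₀.live]
45. n0.ok = 28  [(if S₀.lim then S₁.ok else B.idx) + 14]

28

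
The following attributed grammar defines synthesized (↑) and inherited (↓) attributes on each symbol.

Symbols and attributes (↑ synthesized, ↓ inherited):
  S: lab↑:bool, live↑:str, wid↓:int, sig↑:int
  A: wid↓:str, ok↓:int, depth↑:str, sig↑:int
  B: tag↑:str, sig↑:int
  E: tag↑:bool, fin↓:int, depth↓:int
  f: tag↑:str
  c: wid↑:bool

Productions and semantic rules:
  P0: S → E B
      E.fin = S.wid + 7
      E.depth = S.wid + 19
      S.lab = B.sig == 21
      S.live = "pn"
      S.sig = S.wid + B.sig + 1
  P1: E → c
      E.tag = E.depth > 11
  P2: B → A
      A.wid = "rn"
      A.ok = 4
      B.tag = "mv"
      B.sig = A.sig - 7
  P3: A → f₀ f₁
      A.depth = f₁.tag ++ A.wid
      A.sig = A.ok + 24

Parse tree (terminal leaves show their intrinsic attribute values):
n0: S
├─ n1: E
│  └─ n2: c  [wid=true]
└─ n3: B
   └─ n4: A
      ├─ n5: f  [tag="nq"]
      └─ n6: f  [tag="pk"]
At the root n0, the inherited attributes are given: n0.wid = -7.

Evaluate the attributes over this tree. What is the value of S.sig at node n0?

1. n0.wid = -7  [given at root]
2. n1.fin = 0  [S.wid + 7]
3. n1.depth = 12  [S.wid + 19]
4. n2.wid = true  [terminal]
5. n1.tag = true  [E.depth > 11]
6. n4.wid = "rn"  ["rn"]
7. n4.ok = 4  [4]
8. n5.tag = "nq"  [terminal]
9. n6.tag = "pk"  [terminal]
10. n4.depth = "pkrn"  [f₁.tag ++ A.wid]
11. n4.sig = 28  [A.ok + 24]
12. n3.tag = "mv"  ["mv"]
13. n3.sig = 21  [A.sig - 7]
14. n0.lab = true  [B.sig == 21]
15. n0.live = "pn"  ["pn"]
16. n0.sig = 15  [S.wid + B.sig + 1]

15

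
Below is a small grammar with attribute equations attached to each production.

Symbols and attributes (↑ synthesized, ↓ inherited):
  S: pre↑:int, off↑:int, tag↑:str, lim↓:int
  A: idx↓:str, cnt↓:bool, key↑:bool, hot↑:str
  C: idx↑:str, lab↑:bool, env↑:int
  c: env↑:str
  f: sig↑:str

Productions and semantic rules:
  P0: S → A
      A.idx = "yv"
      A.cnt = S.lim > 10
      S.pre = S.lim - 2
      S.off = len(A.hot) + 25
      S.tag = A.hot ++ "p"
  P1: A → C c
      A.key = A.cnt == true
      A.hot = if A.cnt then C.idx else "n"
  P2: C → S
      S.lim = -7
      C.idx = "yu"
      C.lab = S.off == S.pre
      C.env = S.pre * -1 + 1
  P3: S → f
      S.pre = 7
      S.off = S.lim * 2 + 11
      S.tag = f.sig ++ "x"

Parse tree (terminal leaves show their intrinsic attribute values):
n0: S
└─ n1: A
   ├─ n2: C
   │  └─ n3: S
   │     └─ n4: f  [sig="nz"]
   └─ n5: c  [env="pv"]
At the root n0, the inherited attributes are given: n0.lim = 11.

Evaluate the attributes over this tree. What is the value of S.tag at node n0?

1. n0.lim = 11  [given at root]
2. n1.idx = "yv"  ["yv"]
3. n1.cnt = true  [S.lim > 10]
4. n3.lim = -7  [-7]
5. n4.sig = "nz"  [terminal]
6. n3.pre = 7  [7]
7. n3.off = -3  [S.lim * 2 + 11]
8. n3.tag = "nzx"  [f.sig ++ "x"]
9. n2.idx = "yu"  ["yu"]
10. n2.lab = false  [S.off == S.pre]
11. n2.env = -6  [S.pre * -1 + 1]
12. n5.env = "pv"  [terminal]
13. n1.key = true  [A.cnt == true]
14. n1.hot = "yu"  [if A.cnt then C.idx else "n"]
15. n0.pre = 9  [S.lim - 2]
16. n0.off = 27  [len(A.hot) + 25]
17. n0.tag = "yup"  [A.hot ++ "p"]

"yup"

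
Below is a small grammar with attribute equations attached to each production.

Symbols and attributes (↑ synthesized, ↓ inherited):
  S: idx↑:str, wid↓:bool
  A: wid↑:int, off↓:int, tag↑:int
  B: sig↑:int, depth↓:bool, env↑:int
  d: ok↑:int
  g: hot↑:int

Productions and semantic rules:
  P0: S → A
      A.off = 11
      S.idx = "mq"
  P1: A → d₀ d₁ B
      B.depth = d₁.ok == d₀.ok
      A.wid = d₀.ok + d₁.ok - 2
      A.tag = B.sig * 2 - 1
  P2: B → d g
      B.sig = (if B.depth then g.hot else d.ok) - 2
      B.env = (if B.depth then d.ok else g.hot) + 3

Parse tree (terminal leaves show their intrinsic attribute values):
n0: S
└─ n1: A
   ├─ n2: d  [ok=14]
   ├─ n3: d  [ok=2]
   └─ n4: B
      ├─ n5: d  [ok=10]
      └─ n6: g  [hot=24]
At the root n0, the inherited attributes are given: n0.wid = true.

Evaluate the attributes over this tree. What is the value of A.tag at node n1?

15

1. n0.wid = true  [given at root]
2. n1.off = 11  [11]
3. n2.ok = 14  [terminal]
4. n3.ok = 2  [terminal]
5. n4.depth = false  [d₁.ok == d₀.ok]
6. n5.ok = 10  [terminal]
7. n6.hot = 24  [terminal]
8. n4.sig = 8  [(if B.depth then g.hot else d.ok) - 2]
9. n4.env = 27  [(if B.depth then d.ok else g.hot) + 3]
10. n1.wid = 14  [d₀.ok + d₁.ok - 2]
11. n1.tag = 15  [B.sig * 2 - 1]
12. n0.idx = "mq"  ["mq"]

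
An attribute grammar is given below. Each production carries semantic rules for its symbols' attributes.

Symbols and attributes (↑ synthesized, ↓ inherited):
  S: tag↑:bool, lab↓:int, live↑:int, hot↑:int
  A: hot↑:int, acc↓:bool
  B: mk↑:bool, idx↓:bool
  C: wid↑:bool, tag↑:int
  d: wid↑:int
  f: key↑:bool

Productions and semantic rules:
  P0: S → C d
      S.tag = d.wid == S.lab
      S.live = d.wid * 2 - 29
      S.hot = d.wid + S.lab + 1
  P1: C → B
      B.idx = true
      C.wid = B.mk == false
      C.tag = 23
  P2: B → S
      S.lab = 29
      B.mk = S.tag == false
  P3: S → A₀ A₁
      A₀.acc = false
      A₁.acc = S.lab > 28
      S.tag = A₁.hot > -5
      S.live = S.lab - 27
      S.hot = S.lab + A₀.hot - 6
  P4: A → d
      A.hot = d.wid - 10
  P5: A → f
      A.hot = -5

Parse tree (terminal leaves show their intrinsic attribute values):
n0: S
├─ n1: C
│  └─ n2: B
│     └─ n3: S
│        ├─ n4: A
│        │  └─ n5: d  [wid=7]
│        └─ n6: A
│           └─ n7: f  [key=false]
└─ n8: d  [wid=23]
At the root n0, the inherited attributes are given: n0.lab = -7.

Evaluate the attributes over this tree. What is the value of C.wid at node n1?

false

1. n0.lab = -7  [given at root]
2. n2.idx = true  [true]
3. n3.lab = 29  [29]
4. n4.acc = false  [false]
5. n5.wid = 7  [terminal]
6. n4.hot = -3  [d.wid - 10]
7. n6.acc = true  [S.lab > 28]
8. n7.key = false  [terminal]
9. n6.hot = -5  [-5]
10. n3.tag = false  [A₁.hot > -5]
11. n3.live = 2  [S.lab - 27]
12. n3.hot = 20  [S.lab + A₀.hot - 6]
13. n2.mk = true  [S.tag == false]
14. n1.wid = false  [B.mk == false]
15. n1.tag = 23  [23]
16. n8.wid = 23  [terminal]
17. n0.tag = false  [d.wid == S.lab]
18. n0.live = 17  [d.wid * 2 - 29]
19. n0.hot = 17  [d.wid + S.lab + 1]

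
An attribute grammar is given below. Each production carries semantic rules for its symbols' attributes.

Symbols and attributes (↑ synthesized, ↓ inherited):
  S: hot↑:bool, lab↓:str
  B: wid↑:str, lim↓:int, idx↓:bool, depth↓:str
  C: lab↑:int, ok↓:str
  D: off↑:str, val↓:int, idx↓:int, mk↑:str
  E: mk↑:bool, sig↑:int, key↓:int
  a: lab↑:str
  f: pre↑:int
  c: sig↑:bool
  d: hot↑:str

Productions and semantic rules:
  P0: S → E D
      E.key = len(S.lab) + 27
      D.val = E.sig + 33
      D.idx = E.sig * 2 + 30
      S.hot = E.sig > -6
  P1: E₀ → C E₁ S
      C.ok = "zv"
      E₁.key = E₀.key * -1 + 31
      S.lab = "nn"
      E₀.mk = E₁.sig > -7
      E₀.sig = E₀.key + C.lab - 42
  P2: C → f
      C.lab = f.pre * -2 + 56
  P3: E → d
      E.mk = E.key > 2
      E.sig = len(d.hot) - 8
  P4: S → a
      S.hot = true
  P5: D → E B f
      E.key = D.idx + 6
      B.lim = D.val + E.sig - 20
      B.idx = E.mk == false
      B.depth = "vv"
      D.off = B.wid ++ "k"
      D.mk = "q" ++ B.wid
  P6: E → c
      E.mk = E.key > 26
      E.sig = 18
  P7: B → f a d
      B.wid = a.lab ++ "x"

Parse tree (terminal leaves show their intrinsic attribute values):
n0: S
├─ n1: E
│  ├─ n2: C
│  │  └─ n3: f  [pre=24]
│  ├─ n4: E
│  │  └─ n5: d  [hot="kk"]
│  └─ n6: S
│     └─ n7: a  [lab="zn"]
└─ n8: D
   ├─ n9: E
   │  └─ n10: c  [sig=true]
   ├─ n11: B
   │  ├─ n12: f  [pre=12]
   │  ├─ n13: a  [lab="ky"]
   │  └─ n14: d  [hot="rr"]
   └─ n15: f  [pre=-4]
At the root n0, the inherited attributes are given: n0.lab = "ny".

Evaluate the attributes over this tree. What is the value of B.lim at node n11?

26

1. n0.lab = "ny"  [given at root]
2. n1.key = 29  [len(S.lab) + 27]
3. n2.ok = "zv"  ["zv"]
4. n3.pre = 24  [terminal]
5. n2.lab = 8  [f.pre * -2 + 56]
6. n4.key = 2  [E₀.key * -1 + 31]
7. n5.hot = "kk"  [terminal]
8. n4.mk = false  [E.key > 2]
9. n4.sig = -6  [len(d.hot) - 8]
10. n6.lab = "nn"  ["nn"]
11. n7.lab = "zn"  [terminal]
12. n6.hot = true  [true]
13. n1.mk = true  [E₁.sig > -7]
14. n1.sig = -5  [E₀.key + C.lab - 42]
15. n8.val = 28  [E.sig + 33]
16. n8.idx = 20  [E.sig * 2 + 30]
17. n9.key = 26  [D.idx + 6]
18. n10.sig = true  [terminal]
19. n9.mk = false  [E.key > 26]
20. n9.sig = 18  [18]
21. n11.lim = 26  [D.val + E.sig - 20]
22. n11.idx = true  [E.mk == false]
23. n11.depth = "vv"  ["vv"]
24. n12.pre = 12  [terminal]
25. n13.lab = "ky"  [terminal]
26. n14.hot = "rr"  [terminal]
27. n11.wid = "kyx"  [a.lab ++ "x"]
28. n15.pre = -4  [terminal]
29. n8.off = "kyxk"  [B.wid ++ "k"]
30. n8.mk = "qkyx"  ["q" ++ B.wid]
31. n0.hot = true  [E.sig > -6]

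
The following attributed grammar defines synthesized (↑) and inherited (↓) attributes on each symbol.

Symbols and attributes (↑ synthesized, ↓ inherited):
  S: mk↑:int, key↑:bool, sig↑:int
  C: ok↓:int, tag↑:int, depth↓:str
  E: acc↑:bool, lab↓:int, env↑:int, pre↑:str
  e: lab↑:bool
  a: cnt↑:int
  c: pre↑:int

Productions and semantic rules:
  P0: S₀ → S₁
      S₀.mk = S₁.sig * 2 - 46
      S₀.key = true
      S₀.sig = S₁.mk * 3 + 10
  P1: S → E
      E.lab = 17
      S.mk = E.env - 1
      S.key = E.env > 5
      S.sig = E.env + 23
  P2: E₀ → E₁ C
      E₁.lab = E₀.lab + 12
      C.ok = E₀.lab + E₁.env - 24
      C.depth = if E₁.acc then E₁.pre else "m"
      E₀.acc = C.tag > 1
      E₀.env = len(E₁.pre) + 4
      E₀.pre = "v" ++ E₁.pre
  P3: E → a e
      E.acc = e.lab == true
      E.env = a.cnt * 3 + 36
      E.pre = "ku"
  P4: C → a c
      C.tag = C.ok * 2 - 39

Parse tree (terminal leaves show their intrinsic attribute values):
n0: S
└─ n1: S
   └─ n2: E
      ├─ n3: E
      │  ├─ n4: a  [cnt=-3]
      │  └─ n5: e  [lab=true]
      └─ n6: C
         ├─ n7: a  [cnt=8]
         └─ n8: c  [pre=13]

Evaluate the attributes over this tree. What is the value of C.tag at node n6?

1. n2.lab = 17  [17]
2. n3.lab = 29  [E₀.lab + 12]
3. n4.cnt = -3  [terminal]
4. n5.lab = true  [terminal]
5. n3.acc = true  [e.lab == true]
6. n3.env = 27  [a.cnt * 3 + 36]
7. n3.pre = "ku"  ["ku"]
8. n6.ok = 20  [E₀.lab + E₁.env - 24]
9. n6.depth = "ku"  [if E₁.acc then E₁.pre else "m"]
10. n7.cnt = 8  [terminal]
11. n8.pre = 13  [terminal]
12. n6.tag = 1  [C.ok * 2 - 39]
13. n2.acc = false  [C.tag > 1]
14. n2.env = 6  [len(E₁.pre) + 4]
15. n2.pre = "vku"  ["v" ++ E₁.pre]
16. n1.mk = 5  [E.env - 1]
17. n1.key = true  [E.env > 5]
18. n1.sig = 29  [E.env + 23]
19. n0.mk = 12  [S₁.sig * 2 - 46]
20. n0.key = true  [true]
21. n0.sig = 25  [S₁.mk * 3 + 10]

1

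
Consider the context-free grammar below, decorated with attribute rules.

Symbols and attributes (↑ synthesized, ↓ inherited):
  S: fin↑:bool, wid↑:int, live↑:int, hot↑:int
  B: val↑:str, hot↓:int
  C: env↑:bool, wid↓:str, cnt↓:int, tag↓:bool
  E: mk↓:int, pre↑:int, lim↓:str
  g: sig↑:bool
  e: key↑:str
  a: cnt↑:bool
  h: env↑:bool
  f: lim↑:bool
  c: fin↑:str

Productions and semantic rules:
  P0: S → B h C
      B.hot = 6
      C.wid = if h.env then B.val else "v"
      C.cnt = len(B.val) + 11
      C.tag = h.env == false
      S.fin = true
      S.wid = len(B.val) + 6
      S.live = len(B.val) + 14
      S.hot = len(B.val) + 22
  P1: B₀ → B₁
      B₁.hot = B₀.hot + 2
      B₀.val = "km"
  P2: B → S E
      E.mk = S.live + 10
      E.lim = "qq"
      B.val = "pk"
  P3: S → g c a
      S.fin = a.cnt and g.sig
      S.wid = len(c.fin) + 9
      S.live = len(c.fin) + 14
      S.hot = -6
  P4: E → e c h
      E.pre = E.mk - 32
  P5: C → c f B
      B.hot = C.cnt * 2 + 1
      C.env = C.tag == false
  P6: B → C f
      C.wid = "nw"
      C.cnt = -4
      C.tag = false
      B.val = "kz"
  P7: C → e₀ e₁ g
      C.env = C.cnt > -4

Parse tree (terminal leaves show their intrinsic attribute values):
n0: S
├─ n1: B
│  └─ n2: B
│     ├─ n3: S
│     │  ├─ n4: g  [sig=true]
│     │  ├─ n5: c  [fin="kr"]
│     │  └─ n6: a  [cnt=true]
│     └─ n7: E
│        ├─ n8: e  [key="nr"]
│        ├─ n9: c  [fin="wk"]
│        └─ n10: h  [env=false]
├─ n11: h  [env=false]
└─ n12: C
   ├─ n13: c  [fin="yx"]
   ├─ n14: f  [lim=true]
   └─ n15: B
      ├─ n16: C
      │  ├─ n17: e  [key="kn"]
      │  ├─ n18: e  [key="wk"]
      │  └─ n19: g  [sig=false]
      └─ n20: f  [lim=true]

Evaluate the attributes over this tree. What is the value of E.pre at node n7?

1. n1.hot = 6  [6]
2. n2.hot = 8  [B₀.hot + 2]
3. n4.sig = true  [terminal]
4. n5.fin = "kr"  [terminal]
5. n6.cnt = true  [terminal]
6. n3.fin = true  [a.cnt and g.sig]
7. n3.wid = 11  [len(c.fin) + 9]
8. n3.live = 16  [len(c.fin) + 14]
9. n3.hot = -6  [-6]
10. n7.mk = 26  [S.live + 10]
11. n7.lim = "qq"  ["qq"]
12. n8.key = "nr"  [terminal]
13. n9.fin = "wk"  [terminal]
14. n10.env = false  [terminal]
15. n7.pre = -6  [E.mk - 32]
16. n2.val = "pk"  ["pk"]
17. n1.val = "km"  ["km"]
18. n11.env = false  [terminal]
19. n12.wid = "v"  [if h.env then B.val else "v"]
20. n12.cnt = 13  [len(B.val) + 11]
21. n12.tag = true  [h.env == false]
22. n13.fin = "yx"  [terminal]
23. n14.lim = true  [terminal]
24. n15.hot = 27  [C.cnt * 2 + 1]
25. n16.wid = "nw"  ["nw"]
26. n16.cnt = -4  [-4]
27. n16.tag = false  [false]
28. n17.key = "kn"  [terminal]
29. n18.key = "wk"  [terminal]
30. n19.sig = false  [terminal]
31. n16.env = false  [C.cnt > -4]
32. n20.lim = true  [terminal]
33. n15.val = "kz"  ["kz"]
34. n12.env = false  [C.tag == false]
35. n0.fin = true  [true]
36. n0.wid = 8  [len(B.val) + 6]
37. n0.live = 16  [len(B.val) + 14]
38. n0.hot = 24  [len(B.val) + 22]

-6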